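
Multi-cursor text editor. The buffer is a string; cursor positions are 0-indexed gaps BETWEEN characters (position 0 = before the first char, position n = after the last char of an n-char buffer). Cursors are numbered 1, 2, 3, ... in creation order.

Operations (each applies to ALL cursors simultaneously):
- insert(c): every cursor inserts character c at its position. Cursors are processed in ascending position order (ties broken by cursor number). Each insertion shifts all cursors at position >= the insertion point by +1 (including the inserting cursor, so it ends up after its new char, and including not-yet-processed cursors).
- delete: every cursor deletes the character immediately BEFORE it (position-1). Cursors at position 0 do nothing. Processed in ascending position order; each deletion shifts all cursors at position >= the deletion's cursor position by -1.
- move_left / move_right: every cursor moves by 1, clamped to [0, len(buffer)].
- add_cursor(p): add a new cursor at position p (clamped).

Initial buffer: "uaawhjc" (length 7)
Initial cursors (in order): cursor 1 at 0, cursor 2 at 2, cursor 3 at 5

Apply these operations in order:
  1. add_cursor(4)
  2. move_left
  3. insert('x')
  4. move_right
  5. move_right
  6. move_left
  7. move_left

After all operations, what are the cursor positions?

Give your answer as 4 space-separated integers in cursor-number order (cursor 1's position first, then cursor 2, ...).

Answer: 1 3 8 6

Derivation:
After op 1 (add_cursor(4)): buffer="uaawhjc" (len 7), cursors c1@0 c2@2 c4@4 c3@5, authorship .......
After op 2 (move_left): buffer="uaawhjc" (len 7), cursors c1@0 c2@1 c4@3 c3@4, authorship .......
After op 3 (insert('x')): buffer="xuxaaxwxhjc" (len 11), cursors c1@1 c2@3 c4@6 c3@8, authorship 1.2..4.3...
After op 4 (move_right): buffer="xuxaaxwxhjc" (len 11), cursors c1@2 c2@4 c4@7 c3@9, authorship 1.2..4.3...
After op 5 (move_right): buffer="xuxaaxwxhjc" (len 11), cursors c1@3 c2@5 c4@8 c3@10, authorship 1.2..4.3...
After op 6 (move_left): buffer="xuxaaxwxhjc" (len 11), cursors c1@2 c2@4 c4@7 c3@9, authorship 1.2..4.3...
After op 7 (move_left): buffer="xuxaaxwxhjc" (len 11), cursors c1@1 c2@3 c4@6 c3@8, authorship 1.2..4.3...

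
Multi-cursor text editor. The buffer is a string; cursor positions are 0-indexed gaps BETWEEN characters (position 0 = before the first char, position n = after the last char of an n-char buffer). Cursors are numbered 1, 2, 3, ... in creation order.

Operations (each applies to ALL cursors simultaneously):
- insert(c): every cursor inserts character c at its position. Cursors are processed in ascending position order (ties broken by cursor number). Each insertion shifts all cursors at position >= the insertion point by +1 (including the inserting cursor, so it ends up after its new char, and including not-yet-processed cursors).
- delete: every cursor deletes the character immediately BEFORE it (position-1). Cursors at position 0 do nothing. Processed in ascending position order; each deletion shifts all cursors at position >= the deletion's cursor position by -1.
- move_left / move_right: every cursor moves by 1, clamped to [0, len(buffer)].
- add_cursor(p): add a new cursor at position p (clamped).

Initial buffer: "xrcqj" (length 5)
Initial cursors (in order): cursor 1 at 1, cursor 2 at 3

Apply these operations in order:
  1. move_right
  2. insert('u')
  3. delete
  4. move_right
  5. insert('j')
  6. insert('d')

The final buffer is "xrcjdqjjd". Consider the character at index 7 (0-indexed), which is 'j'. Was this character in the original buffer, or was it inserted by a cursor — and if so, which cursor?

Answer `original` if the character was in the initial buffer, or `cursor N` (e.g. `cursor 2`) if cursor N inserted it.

Answer: cursor 2

Derivation:
After op 1 (move_right): buffer="xrcqj" (len 5), cursors c1@2 c2@4, authorship .....
After op 2 (insert('u')): buffer="xrucquj" (len 7), cursors c1@3 c2@6, authorship ..1..2.
After op 3 (delete): buffer="xrcqj" (len 5), cursors c1@2 c2@4, authorship .....
After op 4 (move_right): buffer="xrcqj" (len 5), cursors c1@3 c2@5, authorship .....
After op 5 (insert('j')): buffer="xrcjqjj" (len 7), cursors c1@4 c2@7, authorship ...1..2
After op 6 (insert('d')): buffer="xrcjdqjjd" (len 9), cursors c1@5 c2@9, authorship ...11..22
Authorship (.=original, N=cursor N): . . . 1 1 . . 2 2
Index 7: author = 2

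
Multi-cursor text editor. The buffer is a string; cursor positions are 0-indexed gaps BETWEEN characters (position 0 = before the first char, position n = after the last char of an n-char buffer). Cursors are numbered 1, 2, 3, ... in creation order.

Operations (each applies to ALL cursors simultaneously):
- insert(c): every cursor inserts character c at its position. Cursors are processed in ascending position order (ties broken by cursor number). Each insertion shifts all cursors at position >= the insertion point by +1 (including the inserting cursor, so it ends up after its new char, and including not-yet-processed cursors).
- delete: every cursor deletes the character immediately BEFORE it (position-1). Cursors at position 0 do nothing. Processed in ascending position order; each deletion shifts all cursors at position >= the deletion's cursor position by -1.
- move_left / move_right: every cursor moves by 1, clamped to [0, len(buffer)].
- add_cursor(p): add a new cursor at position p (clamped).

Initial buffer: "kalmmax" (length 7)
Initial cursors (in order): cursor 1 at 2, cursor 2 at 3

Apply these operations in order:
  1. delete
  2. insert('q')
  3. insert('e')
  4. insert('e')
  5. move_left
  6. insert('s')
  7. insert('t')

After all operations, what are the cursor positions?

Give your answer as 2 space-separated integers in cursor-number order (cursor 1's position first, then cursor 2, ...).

After op 1 (delete): buffer="kmmax" (len 5), cursors c1@1 c2@1, authorship .....
After op 2 (insert('q')): buffer="kqqmmax" (len 7), cursors c1@3 c2@3, authorship .12....
After op 3 (insert('e')): buffer="kqqeemmax" (len 9), cursors c1@5 c2@5, authorship .1212....
After op 4 (insert('e')): buffer="kqqeeeemmax" (len 11), cursors c1@7 c2@7, authorship .121212....
After op 5 (move_left): buffer="kqqeeeemmax" (len 11), cursors c1@6 c2@6, authorship .121212....
After op 6 (insert('s')): buffer="kqqeeessemmax" (len 13), cursors c1@8 c2@8, authorship .12121122....
After op 7 (insert('t')): buffer="kqqeeessttemmax" (len 15), cursors c1@10 c2@10, authorship .1212112122....

Answer: 10 10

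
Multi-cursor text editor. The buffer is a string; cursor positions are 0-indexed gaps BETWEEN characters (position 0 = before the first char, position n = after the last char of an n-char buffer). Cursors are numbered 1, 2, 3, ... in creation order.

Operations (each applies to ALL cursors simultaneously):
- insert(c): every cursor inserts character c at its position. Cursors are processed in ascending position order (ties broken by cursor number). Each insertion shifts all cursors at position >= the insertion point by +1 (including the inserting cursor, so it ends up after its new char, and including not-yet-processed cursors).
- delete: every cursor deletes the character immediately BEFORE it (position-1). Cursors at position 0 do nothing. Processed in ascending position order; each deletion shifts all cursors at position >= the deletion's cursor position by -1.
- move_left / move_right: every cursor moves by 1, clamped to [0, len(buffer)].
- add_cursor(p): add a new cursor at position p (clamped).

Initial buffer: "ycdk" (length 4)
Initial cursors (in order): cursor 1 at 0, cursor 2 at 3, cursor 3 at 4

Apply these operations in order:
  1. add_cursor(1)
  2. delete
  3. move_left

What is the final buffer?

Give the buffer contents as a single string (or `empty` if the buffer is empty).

After op 1 (add_cursor(1)): buffer="ycdk" (len 4), cursors c1@0 c4@1 c2@3 c3@4, authorship ....
After op 2 (delete): buffer="c" (len 1), cursors c1@0 c4@0 c2@1 c3@1, authorship .
After op 3 (move_left): buffer="c" (len 1), cursors c1@0 c2@0 c3@0 c4@0, authorship .

Answer: c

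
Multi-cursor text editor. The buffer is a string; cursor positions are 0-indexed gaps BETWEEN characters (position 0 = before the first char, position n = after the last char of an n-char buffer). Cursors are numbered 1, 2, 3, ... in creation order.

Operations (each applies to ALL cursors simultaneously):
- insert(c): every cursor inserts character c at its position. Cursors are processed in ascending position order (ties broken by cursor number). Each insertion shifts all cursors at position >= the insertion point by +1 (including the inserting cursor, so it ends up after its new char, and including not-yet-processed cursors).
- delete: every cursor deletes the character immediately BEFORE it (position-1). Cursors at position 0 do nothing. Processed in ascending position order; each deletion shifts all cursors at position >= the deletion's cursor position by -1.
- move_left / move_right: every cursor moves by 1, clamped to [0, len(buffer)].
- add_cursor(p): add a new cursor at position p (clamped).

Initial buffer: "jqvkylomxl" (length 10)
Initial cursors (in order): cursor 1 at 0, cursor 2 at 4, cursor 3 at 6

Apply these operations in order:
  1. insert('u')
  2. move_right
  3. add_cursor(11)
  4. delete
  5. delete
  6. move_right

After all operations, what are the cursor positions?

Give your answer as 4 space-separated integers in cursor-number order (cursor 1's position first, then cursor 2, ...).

After op 1 (insert('u')): buffer="ujqvkuyluomxl" (len 13), cursors c1@1 c2@6 c3@9, authorship 1....2..3....
After op 2 (move_right): buffer="ujqvkuyluomxl" (len 13), cursors c1@2 c2@7 c3@10, authorship 1....2..3....
After op 3 (add_cursor(11)): buffer="ujqvkuyluomxl" (len 13), cursors c1@2 c2@7 c3@10 c4@11, authorship 1....2..3....
After op 4 (delete): buffer="uqvkuluxl" (len 9), cursors c1@1 c2@5 c3@7 c4@7, authorship 1...2.3..
After op 5 (delete): buffer="qvkxl" (len 5), cursors c1@0 c2@3 c3@3 c4@3, authorship .....
After op 6 (move_right): buffer="qvkxl" (len 5), cursors c1@1 c2@4 c3@4 c4@4, authorship .....

Answer: 1 4 4 4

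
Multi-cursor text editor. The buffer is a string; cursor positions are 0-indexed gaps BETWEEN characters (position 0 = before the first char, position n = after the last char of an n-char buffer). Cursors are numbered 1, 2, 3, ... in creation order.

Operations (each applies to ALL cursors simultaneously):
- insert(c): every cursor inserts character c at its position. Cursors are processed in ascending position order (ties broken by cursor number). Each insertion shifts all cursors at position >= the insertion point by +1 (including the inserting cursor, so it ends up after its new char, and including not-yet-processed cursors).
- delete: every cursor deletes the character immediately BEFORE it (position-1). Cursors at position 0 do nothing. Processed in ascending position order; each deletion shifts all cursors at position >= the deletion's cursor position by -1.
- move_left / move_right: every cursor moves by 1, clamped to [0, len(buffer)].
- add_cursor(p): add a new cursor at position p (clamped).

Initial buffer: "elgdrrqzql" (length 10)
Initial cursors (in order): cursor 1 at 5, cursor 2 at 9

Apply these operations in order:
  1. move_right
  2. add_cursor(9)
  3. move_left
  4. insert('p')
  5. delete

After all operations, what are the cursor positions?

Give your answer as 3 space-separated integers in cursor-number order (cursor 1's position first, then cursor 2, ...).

After op 1 (move_right): buffer="elgdrrqzql" (len 10), cursors c1@6 c2@10, authorship ..........
After op 2 (add_cursor(9)): buffer="elgdrrqzql" (len 10), cursors c1@6 c3@9 c2@10, authorship ..........
After op 3 (move_left): buffer="elgdrrqzql" (len 10), cursors c1@5 c3@8 c2@9, authorship ..........
After op 4 (insert('p')): buffer="elgdrprqzpqpl" (len 13), cursors c1@6 c3@10 c2@12, authorship .....1...3.2.
After op 5 (delete): buffer="elgdrrqzql" (len 10), cursors c1@5 c3@8 c2@9, authorship ..........

Answer: 5 9 8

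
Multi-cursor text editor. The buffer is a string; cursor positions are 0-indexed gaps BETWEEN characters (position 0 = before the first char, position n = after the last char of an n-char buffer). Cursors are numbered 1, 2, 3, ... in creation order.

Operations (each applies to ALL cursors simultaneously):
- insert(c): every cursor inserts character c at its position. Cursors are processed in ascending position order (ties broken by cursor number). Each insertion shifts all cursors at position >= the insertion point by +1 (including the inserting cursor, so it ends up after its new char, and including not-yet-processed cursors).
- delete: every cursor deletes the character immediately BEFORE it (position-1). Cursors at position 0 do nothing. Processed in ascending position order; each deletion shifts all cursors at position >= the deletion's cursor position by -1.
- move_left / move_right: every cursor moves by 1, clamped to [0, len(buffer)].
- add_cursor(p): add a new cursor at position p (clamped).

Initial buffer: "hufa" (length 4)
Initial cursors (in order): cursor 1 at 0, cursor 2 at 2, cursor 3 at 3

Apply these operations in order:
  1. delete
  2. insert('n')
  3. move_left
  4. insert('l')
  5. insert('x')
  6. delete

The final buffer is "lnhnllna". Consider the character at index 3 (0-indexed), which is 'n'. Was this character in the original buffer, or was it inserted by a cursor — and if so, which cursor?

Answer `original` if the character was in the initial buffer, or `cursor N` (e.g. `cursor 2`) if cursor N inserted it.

Answer: cursor 2

Derivation:
After op 1 (delete): buffer="ha" (len 2), cursors c1@0 c2@1 c3@1, authorship ..
After op 2 (insert('n')): buffer="nhnna" (len 5), cursors c1@1 c2@4 c3@4, authorship 1.23.
After op 3 (move_left): buffer="nhnna" (len 5), cursors c1@0 c2@3 c3@3, authorship 1.23.
After op 4 (insert('l')): buffer="lnhnllna" (len 8), cursors c1@1 c2@6 c3@6, authorship 11.2233.
After op 5 (insert('x')): buffer="lxnhnllxxna" (len 11), cursors c1@2 c2@9 c3@9, authorship 111.223233.
After op 6 (delete): buffer="lnhnllna" (len 8), cursors c1@1 c2@6 c3@6, authorship 11.2233.
Authorship (.=original, N=cursor N): 1 1 . 2 2 3 3 .
Index 3: author = 2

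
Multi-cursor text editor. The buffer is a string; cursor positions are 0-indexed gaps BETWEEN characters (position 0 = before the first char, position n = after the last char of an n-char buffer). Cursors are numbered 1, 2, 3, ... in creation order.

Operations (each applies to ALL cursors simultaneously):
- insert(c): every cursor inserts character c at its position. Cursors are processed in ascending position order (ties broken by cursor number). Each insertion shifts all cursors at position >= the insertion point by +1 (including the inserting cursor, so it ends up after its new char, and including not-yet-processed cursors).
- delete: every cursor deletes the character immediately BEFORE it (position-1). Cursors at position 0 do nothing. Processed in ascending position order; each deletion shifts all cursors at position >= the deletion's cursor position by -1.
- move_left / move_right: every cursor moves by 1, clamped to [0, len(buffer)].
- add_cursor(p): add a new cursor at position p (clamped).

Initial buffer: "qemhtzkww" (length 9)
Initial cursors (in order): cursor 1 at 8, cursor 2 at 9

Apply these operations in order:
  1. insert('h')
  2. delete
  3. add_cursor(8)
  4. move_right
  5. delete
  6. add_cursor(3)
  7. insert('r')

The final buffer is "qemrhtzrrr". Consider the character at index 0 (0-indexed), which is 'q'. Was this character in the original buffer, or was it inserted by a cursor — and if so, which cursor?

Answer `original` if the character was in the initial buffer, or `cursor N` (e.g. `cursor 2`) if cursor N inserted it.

After op 1 (insert('h')): buffer="qemhtzkwhwh" (len 11), cursors c1@9 c2@11, authorship ........1.2
After op 2 (delete): buffer="qemhtzkww" (len 9), cursors c1@8 c2@9, authorship .........
After op 3 (add_cursor(8)): buffer="qemhtzkww" (len 9), cursors c1@8 c3@8 c2@9, authorship .........
After op 4 (move_right): buffer="qemhtzkww" (len 9), cursors c1@9 c2@9 c3@9, authorship .........
After op 5 (delete): buffer="qemhtz" (len 6), cursors c1@6 c2@6 c3@6, authorship ......
After op 6 (add_cursor(3)): buffer="qemhtz" (len 6), cursors c4@3 c1@6 c2@6 c3@6, authorship ......
After op 7 (insert('r')): buffer="qemrhtzrrr" (len 10), cursors c4@4 c1@10 c2@10 c3@10, authorship ...4...123
Authorship (.=original, N=cursor N): . . . 4 . . . 1 2 3
Index 0: author = original

Answer: original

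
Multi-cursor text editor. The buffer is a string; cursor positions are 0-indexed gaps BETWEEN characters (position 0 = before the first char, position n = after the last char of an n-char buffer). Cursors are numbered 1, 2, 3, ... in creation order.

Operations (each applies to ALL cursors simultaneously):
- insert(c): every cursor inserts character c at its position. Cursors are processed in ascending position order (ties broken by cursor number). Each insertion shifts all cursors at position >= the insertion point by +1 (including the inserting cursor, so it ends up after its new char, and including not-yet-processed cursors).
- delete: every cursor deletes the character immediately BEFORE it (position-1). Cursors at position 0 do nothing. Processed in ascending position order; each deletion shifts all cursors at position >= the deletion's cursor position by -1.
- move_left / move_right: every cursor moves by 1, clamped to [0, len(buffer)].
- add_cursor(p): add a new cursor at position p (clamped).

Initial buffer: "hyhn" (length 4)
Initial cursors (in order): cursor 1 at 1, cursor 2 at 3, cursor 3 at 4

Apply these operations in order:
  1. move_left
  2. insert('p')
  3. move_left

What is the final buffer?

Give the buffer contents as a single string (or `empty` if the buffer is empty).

Answer: phyphpn

Derivation:
After op 1 (move_left): buffer="hyhn" (len 4), cursors c1@0 c2@2 c3@3, authorship ....
After op 2 (insert('p')): buffer="phyphpn" (len 7), cursors c1@1 c2@4 c3@6, authorship 1..2.3.
After op 3 (move_left): buffer="phyphpn" (len 7), cursors c1@0 c2@3 c3@5, authorship 1..2.3.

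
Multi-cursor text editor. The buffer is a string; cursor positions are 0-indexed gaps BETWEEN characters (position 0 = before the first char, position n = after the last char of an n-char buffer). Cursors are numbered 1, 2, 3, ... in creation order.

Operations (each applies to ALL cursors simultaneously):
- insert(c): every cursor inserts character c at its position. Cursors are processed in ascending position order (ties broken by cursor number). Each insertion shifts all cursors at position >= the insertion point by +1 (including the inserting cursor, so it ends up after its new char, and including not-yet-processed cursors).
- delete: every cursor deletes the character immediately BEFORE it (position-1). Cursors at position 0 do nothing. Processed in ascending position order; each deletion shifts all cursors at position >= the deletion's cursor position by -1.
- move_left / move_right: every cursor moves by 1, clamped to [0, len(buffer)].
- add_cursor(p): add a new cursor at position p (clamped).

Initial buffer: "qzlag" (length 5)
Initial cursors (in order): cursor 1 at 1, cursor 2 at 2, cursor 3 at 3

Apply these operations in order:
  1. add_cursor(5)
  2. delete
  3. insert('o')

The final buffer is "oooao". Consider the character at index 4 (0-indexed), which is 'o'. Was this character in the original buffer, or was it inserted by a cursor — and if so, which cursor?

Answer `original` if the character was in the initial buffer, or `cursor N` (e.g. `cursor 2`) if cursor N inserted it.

After op 1 (add_cursor(5)): buffer="qzlag" (len 5), cursors c1@1 c2@2 c3@3 c4@5, authorship .....
After op 2 (delete): buffer="a" (len 1), cursors c1@0 c2@0 c3@0 c4@1, authorship .
After op 3 (insert('o')): buffer="oooao" (len 5), cursors c1@3 c2@3 c3@3 c4@5, authorship 123.4
Authorship (.=original, N=cursor N): 1 2 3 . 4
Index 4: author = 4

Answer: cursor 4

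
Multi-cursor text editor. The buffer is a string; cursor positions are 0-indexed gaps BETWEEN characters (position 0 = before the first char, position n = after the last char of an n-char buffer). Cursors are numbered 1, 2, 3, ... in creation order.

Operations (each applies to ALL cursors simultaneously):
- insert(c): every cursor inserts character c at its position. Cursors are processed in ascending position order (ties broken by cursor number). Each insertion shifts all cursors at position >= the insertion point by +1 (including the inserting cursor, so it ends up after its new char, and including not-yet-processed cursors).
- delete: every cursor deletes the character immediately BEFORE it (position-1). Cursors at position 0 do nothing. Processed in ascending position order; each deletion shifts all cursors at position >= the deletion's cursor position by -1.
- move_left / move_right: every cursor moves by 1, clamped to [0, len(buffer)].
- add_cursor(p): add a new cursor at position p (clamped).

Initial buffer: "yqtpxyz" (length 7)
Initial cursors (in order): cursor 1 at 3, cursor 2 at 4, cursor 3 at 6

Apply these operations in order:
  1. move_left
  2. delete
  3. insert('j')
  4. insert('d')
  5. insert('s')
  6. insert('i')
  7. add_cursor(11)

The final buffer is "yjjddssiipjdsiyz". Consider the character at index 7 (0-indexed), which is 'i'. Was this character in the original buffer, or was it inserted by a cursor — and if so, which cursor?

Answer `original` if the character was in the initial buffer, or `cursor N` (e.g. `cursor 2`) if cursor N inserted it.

After op 1 (move_left): buffer="yqtpxyz" (len 7), cursors c1@2 c2@3 c3@5, authorship .......
After op 2 (delete): buffer="ypyz" (len 4), cursors c1@1 c2@1 c3@2, authorship ....
After op 3 (insert('j')): buffer="yjjpjyz" (len 7), cursors c1@3 c2@3 c3@5, authorship .12.3..
After op 4 (insert('d')): buffer="yjjddpjdyz" (len 10), cursors c1@5 c2@5 c3@8, authorship .1212.33..
After op 5 (insert('s')): buffer="yjjddsspjdsyz" (len 13), cursors c1@7 c2@7 c3@11, authorship .121212.333..
After op 6 (insert('i')): buffer="yjjddssiipjdsiyz" (len 16), cursors c1@9 c2@9 c3@14, authorship .12121212.3333..
After op 7 (add_cursor(11)): buffer="yjjddssiipjdsiyz" (len 16), cursors c1@9 c2@9 c4@11 c3@14, authorship .12121212.3333..
Authorship (.=original, N=cursor N): . 1 2 1 2 1 2 1 2 . 3 3 3 3 . .
Index 7: author = 1

Answer: cursor 1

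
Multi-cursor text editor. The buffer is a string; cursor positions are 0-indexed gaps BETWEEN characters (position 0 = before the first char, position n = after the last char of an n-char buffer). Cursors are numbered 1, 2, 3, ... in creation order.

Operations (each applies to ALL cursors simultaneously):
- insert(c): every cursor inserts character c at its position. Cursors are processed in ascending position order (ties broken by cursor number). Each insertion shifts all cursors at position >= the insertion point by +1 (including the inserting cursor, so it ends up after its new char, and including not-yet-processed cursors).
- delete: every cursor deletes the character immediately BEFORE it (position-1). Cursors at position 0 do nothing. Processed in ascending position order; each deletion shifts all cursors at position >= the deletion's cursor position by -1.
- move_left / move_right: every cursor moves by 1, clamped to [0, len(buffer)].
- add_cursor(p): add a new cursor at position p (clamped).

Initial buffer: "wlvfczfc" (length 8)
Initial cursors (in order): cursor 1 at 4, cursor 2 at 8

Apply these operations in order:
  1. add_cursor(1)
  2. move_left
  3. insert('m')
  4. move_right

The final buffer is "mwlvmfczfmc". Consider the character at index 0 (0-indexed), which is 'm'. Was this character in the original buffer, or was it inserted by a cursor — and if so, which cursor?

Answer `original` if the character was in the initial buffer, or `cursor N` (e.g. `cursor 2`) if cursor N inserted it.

After op 1 (add_cursor(1)): buffer="wlvfczfc" (len 8), cursors c3@1 c1@4 c2@8, authorship ........
After op 2 (move_left): buffer="wlvfczfc" (len 8), cursors c3@0 c1@3 c2@7, authorship ........
After op 3 (insert('m')): buffer="mwlvmfczfmc" (len 11), cursors c3@1 c1@5 c2@10, authorship 3...1....2.
After op 4 (move_right): buffer="mwlvmfczfmc" (len 11), cursors c3@2 c1@6 c2@11, authorship 3...1....2.
Authorship (.=original, N=cursor N): 3 . . . 1 . . . . 2 .
Index 0: author = 3

Answer: cursor 3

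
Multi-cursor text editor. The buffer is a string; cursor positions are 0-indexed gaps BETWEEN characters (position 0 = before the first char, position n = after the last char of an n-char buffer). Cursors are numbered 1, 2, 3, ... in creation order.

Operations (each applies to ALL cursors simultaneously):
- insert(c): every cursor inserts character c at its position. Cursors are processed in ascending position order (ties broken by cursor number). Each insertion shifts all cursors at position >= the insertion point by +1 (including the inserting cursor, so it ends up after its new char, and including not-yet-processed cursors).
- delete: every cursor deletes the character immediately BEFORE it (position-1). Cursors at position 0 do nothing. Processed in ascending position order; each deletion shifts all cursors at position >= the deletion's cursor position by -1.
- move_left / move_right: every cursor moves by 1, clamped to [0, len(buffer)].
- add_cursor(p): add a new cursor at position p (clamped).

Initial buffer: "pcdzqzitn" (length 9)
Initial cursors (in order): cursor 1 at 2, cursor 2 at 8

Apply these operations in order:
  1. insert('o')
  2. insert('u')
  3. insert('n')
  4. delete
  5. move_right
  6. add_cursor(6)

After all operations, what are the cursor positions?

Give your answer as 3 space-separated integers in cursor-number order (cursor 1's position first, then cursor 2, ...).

Answer: 5 13 6

Derivation:
After op 1 (insert('o')): buffer="pcodzqziton" (len 11), cursors c1@3 c2@10, authorship ..1......2.
After op 2 (insert('u')): buffer="pcoudzqzitoun" (len 13), cursors c1@4 c2@12, authorship ..11......22.
After op 3 (insert('n')): buffer="pcoundzqzitounn" (len 15), cursors c1@5 c2@14, authorship ..111......222.
After op 4 (delete): buffer="pcoudzqzitoun" (len 13), cursors c1@4 c2@12, authorship ..11......22.
After op 5 (move_right): buffer="pcoudzqzitoun" (len 13), cursors c1@5 c2@13, authorship ..11......22.
After op 6 (add_cursor(6)): buffer="pcoudzqzitoun" (len 13), cursors c1@5 c3@6 c2@13, authorship ..11......22.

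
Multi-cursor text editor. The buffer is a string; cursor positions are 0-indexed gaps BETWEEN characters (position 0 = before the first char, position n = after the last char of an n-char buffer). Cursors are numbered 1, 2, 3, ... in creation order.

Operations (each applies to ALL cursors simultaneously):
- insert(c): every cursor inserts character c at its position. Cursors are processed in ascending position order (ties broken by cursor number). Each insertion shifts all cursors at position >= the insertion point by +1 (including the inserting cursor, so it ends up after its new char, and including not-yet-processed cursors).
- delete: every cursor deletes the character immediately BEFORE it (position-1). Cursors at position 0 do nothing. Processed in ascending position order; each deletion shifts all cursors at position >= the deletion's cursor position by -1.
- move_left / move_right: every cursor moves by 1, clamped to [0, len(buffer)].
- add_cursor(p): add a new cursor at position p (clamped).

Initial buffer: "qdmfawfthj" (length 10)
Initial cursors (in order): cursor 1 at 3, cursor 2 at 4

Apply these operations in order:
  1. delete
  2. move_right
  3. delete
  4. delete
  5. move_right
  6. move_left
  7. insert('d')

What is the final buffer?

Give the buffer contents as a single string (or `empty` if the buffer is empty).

After op 1 (delete): buffer="qdawfthj" (len 8), cursors c1@2 c2@2, authorship ........
After op 2 (move_right): buffer="qdawfthj" (len 8), cursors c1@3 c2@3, authorship ........
After op 3 (delete): buffer="qwfthj" (len 6), cursors c1@1 c2@1, authorship ......
After op 4 (delete): buffer="wfthj" (len 5), cursors c1@0 c2@0, authorship .....
After op 5 (move_right): buffer="wfthj" (len 5), cursors c1@1 c2@1, authorship .....
After op 6 (move_left): buffer="wfthj" (len 5), cursors c1@0 c2@0, authorship .....
After op 7 (insert('d')): buffer="ddwfthj" (len 7), cursors c1@2 c2@2, authorship 12.....

Answer: ddwfthj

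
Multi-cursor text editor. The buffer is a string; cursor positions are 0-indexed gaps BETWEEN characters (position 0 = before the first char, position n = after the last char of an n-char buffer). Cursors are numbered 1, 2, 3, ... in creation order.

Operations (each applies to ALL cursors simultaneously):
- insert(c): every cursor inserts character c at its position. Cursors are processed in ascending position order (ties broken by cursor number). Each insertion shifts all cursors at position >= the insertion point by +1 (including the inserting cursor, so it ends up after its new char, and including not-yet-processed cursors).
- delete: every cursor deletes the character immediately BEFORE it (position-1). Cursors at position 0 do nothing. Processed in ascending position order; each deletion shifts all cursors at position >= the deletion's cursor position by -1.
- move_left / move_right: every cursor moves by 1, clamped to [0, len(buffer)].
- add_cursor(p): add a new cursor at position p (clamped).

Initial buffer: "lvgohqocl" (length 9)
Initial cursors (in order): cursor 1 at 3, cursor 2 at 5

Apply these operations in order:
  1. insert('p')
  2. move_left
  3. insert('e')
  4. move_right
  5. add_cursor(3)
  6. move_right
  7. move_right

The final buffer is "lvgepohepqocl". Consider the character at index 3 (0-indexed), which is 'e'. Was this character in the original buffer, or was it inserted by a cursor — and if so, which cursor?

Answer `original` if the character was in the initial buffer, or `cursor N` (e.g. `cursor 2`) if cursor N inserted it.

After op 1 (insert('p')): buffer="lvgpohpqocl" (len 11), cursors c1@4 c2@7, authorship ...1..2....
After op 2 (move_left): buffer="lvgpohpqocl" (len 11), cursors c1@3 c2@6, authorship ...1..2....
After op 3 (insert('e')): buffer="lvgepohepqocl" (len 13), cursors c1@4 c2@8, authorship ...11..22....
After op 4 (move_right): buffer="lvgepohepqocl" (len 13), cursors c1@5 c2@9, authorship ...11..22....
After op 5 (add_cursor(3)): buffer="lvgepohepqocl" (len 13), cursors c3@3 c1@5 c2@9, authorship ...11..22....
After op 6 (move_right): buffer="lvgepohepqocl" (len 13), cursors c3@4 c1@6 c2@10, authorship ...11..22....
After op 7 (move_right): buffer="lvgepohepqocl" (len 13), cursors c3@5 c1@7 c2@11, authorship ...11..22....
Authorship (.=original, N=cursor N): . . . 1 1 . . 2 2 . . . .
Index 3: author = 1

Answer: cursor 1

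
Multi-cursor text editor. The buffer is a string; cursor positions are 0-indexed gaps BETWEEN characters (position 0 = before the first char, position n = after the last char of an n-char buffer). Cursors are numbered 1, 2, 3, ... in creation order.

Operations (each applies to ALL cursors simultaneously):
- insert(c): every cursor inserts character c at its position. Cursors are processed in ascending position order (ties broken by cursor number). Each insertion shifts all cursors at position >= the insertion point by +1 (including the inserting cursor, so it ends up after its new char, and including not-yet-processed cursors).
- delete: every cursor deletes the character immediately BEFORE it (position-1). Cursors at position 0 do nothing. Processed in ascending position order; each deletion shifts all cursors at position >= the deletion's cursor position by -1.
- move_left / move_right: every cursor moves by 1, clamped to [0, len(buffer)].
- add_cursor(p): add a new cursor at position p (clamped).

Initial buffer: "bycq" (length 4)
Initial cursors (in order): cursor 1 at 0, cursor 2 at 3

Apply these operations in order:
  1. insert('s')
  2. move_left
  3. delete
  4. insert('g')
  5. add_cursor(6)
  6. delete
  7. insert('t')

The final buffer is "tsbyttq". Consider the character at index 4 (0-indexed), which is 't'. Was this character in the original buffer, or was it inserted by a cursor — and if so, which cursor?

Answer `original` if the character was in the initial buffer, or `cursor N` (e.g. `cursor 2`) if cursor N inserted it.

Answer: cursor 2

Derivation:
After op 1 (insert('s')): buffer="sbycsq" (len 6), cursors c1@1 c2@5, authorship 1...2.
After op 2 (move_left): buffer="sbycsq" (len 6), cursors c1@0 c2@4, authorship 1...2.
After op 3 (delete): buffer="sbysq" (len 5), cursors c1@0 c2@3, authorship 1..2.
After op 4 (insert('g')): buffer="gsbygsq" (len 7), cursors c1@1 c2@5, authorship 11..22.
After op 5 (add_cursor(6)): buffer="gsbygsq" (len 7), cursors c1@1 c2@5 c3@6, authorship 11..22.
After op 6 (delete): buffer="sbyq" (len 4), cursors c1@0 c2@3 c3@3, authorship 1...
After op 7 (insert('t')): buffer="tsbyttq" (len 7), cursors c1@1 c2@6 c3@6, authorship 11..23.
Authorship (.=original, N=cursor N): 1 1 . . 2 3 .
Index 4: author = 2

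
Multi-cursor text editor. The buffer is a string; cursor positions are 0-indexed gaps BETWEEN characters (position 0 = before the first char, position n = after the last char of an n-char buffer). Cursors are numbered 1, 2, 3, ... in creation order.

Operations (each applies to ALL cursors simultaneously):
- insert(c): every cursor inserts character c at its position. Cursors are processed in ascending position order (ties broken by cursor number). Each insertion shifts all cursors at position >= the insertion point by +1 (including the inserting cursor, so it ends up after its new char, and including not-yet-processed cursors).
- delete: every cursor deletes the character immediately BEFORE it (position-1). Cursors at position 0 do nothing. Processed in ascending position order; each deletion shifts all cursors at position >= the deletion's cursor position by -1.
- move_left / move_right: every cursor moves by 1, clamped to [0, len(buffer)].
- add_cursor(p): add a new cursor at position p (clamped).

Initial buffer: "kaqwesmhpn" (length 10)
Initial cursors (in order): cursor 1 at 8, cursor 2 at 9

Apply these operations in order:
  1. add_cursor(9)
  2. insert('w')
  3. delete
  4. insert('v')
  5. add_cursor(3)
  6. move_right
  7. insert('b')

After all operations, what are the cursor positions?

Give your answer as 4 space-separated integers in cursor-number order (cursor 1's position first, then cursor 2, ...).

Answer: 12 17 17 5

Derivation:
After op 1 (add_cursor(9)): buffer="kaqwesmhpn" (len 10), cursors c1@8 c2@9 c3@9, authorship ..........
After op 2 (insert('w')): buffer="kaqwesmhwpwwn" (len 13), cursors c1@9 c2@12 c3@12, authorship ........1.23.
After op 3 (delete): buffer="kaqwesmhpn" (len 10), cursors c1@8 c2@9 c3@9, authorship ..........
After op 4 (insert('v')): buffer="kaqwesmhvpvvn" (len 13), cursors c1@9 c2@12 c3@12, authorship ........1.23.
After op 5 (add_cursor(3)): buffer="kaqwesmhvpvvn" (len 13), cursors c4@3 c1@9 c2@12 c3@12, authorship ........1.23.
After op 6 (move_right): buffer="kaqwesmhvpvvn" (len 13), cursors c4@4 c1@10 c2@13 c3@13, authorship ........1.23.
After op 7 (insert('b')): buffer="kaqwbesmhvpbvvnbb" (len 17), cursors c4@5 c1@12 c2@17 c3@17, authorship ....4....1.123.23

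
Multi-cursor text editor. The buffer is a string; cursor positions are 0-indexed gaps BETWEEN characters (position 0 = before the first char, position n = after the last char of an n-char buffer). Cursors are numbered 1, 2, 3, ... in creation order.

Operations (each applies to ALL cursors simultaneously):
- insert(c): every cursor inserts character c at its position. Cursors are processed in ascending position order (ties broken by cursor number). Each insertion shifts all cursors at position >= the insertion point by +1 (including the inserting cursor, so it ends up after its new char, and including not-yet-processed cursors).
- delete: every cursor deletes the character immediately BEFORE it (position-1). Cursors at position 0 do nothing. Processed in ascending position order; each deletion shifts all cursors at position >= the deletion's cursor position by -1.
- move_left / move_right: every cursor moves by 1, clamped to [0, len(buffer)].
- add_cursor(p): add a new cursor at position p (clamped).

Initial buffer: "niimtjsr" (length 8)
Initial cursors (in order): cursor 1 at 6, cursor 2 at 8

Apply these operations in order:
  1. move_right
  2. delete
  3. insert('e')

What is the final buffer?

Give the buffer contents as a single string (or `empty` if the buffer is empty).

After op 1 (move_right): buffer="niimtjsr" (len 8), cursors c1@7 c2@8, authorship ........
After op 2 (delete): buffer="niimtj" (len 6), cursors c1@6 c2@6, authorship ......
After op 3 (insert('e')): buffer="niimtjee" (len 8), cursors c1@8 c2@8, authorship ......12

Answer: niimtjee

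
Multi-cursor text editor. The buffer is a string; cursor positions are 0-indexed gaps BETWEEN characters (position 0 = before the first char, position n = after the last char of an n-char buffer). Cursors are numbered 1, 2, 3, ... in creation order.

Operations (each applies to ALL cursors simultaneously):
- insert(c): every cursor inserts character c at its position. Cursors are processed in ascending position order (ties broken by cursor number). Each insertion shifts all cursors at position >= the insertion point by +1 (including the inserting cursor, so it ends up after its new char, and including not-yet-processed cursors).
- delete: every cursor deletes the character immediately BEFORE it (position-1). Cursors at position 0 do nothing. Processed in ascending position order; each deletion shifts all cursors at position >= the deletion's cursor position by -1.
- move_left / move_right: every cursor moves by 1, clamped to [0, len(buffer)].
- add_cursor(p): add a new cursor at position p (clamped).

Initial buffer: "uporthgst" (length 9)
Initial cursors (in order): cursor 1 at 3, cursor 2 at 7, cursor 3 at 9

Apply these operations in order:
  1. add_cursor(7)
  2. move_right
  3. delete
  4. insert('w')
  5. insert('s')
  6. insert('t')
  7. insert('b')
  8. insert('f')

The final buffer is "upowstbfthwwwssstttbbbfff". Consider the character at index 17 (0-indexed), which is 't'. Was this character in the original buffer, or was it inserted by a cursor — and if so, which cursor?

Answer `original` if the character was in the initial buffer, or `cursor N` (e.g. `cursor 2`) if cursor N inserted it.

After op 1 (add_cursor(7)): buffer="uporthgst" (len 9), cursors c1@3 c2@7 c4@7 c3@9, authorship .........
After op 2 (move_right): buffer="uporthgst" (len 9), cursors c1@4 c2@8 c4@8 c3@9, authorship .........
After op 3 (delete): buffer="upoth" (len 5), cursors c1@3 c2@5 c3@5 c4@5, authorship .....
After op 4 (insert('w')): buffer="upowthwww" (len 9), cursors c1@4 c2@9 c3@9 c4@9, authorship ...1..234
After op 5 (insert('s')): buffer="upowsthwwwsss" (len 13), cursors c1@5 c2@13 c3@13 c4@13, authorship ...11..234234
After op 6 (insert('t')): buffer="upowstthwwwsssttt" (len 17), cursors c1@6 c2@17 c3@17 c4@17, authorship ...111..234234234
After op 7 (insert('b')): buffer="upowstbthwwwssstttbbb" (len 21), cursors c1@7 c2@21 c3@21 c4@21, authorship ...1111..234234234234
After op 8 (insert('f')): buffer="upowstbfthwwwssstttbbbfff" (len 25), cursors c1@8 c2@25 c3@25 c4@25, authorship ...11111..234234234234234
Authorship (.=original, N=cursor N): . . . 1 1 1 1 1 . . 2 3 4 2 3 4 2 3 4 2 3 4 2 3 4
Index 17: author = 3

Answer: cursor 3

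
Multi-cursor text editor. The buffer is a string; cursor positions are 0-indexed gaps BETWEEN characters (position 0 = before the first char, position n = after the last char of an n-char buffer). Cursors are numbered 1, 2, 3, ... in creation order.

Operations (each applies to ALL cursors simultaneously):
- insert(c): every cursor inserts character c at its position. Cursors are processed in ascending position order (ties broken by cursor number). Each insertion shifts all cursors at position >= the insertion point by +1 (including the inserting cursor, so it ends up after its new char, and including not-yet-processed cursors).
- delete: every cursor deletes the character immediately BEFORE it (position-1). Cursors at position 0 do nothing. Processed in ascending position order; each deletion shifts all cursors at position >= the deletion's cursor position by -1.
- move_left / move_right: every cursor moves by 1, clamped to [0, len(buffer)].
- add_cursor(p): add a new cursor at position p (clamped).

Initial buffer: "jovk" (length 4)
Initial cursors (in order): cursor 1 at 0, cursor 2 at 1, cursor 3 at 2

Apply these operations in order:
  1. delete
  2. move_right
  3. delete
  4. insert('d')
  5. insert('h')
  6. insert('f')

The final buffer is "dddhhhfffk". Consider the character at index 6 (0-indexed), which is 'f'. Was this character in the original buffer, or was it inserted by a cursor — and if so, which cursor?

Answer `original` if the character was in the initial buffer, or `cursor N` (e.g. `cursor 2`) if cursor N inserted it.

Answer: cursor 1

Derivation:
After op 1 (delete): buffer="vk" (len 2), cursors c1@0 c2@0 c3@0, authorship ..
After op 2 (move_right): buffer="vk" (len 2), cursors c1@1 c2@1 c3@1, authorship ..
After op 3 (delete): buffer="k" (len 1), cursors c1@0 c2@0 c3@0, authorship .
After op 4 (insert('d')): buffer="dddk" (len 4), cursors c1@3 c2@3 c3@3, authorship 123.
After op 5 (insert('h')): buffer="dddhhhk" (len 7), cursors c1@6 c2@6 c3@6, authorship 123123.
After op 6 (insert('f')): buffer="dddhhhfffk" (len 10), cursors c1@9 c2@9 c3@9, authorship 123123123.
Authorship (.=original, N=cursor N): 1 2 3 1 2 3 1 2 3 .
Index 6: author = 1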